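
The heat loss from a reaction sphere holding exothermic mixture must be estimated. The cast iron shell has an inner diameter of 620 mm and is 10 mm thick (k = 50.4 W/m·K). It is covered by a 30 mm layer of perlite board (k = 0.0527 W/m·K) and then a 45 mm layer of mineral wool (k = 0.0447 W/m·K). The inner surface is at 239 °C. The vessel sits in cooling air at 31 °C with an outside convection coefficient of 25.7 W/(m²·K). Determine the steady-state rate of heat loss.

Q ≈ 207 W

Spherical conduction: R = (1/r_in − 1/r_out)/(4πk) per layer; series-sum.
R_cast iron shell = (1/0.31 − 1/0.32)/(4π×50.4) = 1.592×10^-4 K/W
R_perlite board = (1/0.32 − 1/0.35)/(4π×0.0527) = 0.4045 K/W
R_mineral wool = (1/0.35 − 1/0.395)/(4π×0.0447) = 0.5795 K/W
R_outer film = 1/(h·4πr_o²) = 1/(25.7×4π×0.395²) = 0.01985 K/W
R_total = 1.004 K/W
Q = ΔT/R_total = 208/1.004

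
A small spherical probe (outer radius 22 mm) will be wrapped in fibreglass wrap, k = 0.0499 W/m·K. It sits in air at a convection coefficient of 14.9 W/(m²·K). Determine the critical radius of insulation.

r_cr ≈ 6.7 mm

For a sphere r_cr = 2k/h = 2×0.0499/14.9
r_cr = 6.7 mm; since the bare radius (22 mm) is above r_cr, any added insulation will reduce heat loss.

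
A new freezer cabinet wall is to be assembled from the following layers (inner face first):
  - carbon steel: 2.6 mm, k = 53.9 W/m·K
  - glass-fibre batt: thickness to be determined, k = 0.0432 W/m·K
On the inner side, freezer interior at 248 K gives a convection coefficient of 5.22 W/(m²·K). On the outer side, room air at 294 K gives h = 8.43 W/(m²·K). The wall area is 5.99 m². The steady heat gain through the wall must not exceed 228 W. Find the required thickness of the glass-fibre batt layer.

L ≈ 38.8 mm

Thermal resistances in series:
R_inner film = 1/(h_i·A) = 1/(5.22×5.99) = 0.03198 K/W
R_carbon steel = L/(kA) = 0.0026/(53.9×5.99) = 8.053×10^-6 K/W
R_outer film = 1/(h_o·A) = 1/(8.43×5.99) = 0.0198 K/W
Sum of the known resistances R_other = 0.05179 K/W
Required total resistance R_tot = ΔT/Q_allow = 46/228 = 0.2018 K/W
R_glass-fibre batt = R_tot − R_other = 0.15 K/W
L = R·k·A = 0.15×0.0432×5.99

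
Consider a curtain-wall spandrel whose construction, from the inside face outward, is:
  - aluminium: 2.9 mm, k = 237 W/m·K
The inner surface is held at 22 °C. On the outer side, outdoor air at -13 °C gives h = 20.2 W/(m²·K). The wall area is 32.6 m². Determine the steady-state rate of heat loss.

Q ≈ 23000 W

Treating each layer as a thermal resistance in series:
R_aluminium = L/(kA) = 0.0029/(237×32.6) = 3.753×10^-7 K/W
R_outer film = 1/(h_o·A) = 1/(20.2×32.6) = 0.001519 K/W
R_total = 0.001519 K/W
Q = ΔT / R_total = 35 / 0.001519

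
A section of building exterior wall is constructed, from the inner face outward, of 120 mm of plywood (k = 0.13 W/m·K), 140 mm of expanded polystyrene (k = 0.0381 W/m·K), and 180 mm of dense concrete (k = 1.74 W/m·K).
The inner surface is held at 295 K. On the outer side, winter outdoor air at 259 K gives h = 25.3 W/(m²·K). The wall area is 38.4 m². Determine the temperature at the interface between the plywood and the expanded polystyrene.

T ≈ 288 K

Model the wall as resistances in series:
R_plywood = L/(kA) = 0.12/(0.13×38.4) = 0.02404 K/W
R_expanded polystyrene = L/(kA) = 0.14/(0.0381×38.4) = 0.09569 K/W
R_dense concrete = L/(kA) = 0.18/(1.74×38.4) = 0.002694 K/W
R_outer film = 1/(h_o·A) = 1/(25.3×38.4) = 0.001029 K/W
R_total = 0.1235 K/W;  Q = ΔT/R_total = 36/0.1235 = 291.6 W
T_interface = T_inner − Q·ΣR(inner→interface) = 295 − 292×0.02404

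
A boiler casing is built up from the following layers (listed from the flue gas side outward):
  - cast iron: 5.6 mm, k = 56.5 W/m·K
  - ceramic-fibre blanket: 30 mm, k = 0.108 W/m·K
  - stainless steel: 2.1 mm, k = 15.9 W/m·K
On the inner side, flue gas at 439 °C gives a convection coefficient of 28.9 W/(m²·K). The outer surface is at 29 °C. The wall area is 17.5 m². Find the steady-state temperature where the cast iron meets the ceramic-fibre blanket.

T ≈ 393 °C

Using the resistance-network approach (series):
R_inner film = 1/(h_i·A) = 1/(28.9×17.5) = 0.001977 K/W
R_cast iron = L/(kA) = 0.0056/(56.5×17.5) = 5.664×10^-6 K/W
R_ceramic-fibre blanket = L/(kA) = 0.03/(0.108×17.5) = 0.01587 K/W
R_stainless steel = L/(kA) = 0.0021/(15.9×17.5) = 7.547×10^-6 K/W
R_total = 0.01786 K/W;  Q = ΔT/R_total = 410/0.01786 = 22950 W
T_interface = T_inner − Q·ΣR(inner→interface) = 439 − 23000×0.001983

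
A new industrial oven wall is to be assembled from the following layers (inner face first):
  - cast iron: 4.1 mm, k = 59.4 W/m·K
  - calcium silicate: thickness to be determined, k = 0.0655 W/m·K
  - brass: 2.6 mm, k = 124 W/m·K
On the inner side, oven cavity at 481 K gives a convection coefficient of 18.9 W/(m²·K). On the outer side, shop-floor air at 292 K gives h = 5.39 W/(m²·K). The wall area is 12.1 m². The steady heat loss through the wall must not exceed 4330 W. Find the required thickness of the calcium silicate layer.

L ≈ 19 mm

Series thermal resistances:
R_inner film = 1/(h_i·A) = 1/(18.9×12.1) = 0.004373 K/W
R_cast iron = L/(kA) = 0.0041/(59.4×12.1) = 5.704×10^-6 K/W
R_brass = L/(kA) = 0.0026/(124×12.1) = 1.733×10^-6 K/W
R_outer film = 1/(h_o·A) = 1/(5.39×12.1) = 0.01533 K/W
Sum of the known resistances R_other = 0.01971 K/W
Required total resistance R_tot = ΔT/Q_allow = 189/4330 = 0.04365 K/W
R_calcium silicate = R_tot − R_other = 0.02394 K/W
L = R·k·A = 0.02394×0.0655×12.1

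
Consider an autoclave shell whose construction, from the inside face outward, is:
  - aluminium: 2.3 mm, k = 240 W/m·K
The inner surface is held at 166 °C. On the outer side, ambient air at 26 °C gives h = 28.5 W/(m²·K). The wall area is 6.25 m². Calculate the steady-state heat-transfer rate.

Q ≈ 24900 W

Treating each layer as a thermal resistance in series:
R_aluminium = L/(kA) = 0.0023/(240×6.25) = 1.533×10^-6 K/W
R_outer film = 1/(h_o·A) = 1/(28.5×6.25) = 0.005614 K/W
R_total = 0.005616 K/W
Q = ΔT / R_total = 140 / 0.005616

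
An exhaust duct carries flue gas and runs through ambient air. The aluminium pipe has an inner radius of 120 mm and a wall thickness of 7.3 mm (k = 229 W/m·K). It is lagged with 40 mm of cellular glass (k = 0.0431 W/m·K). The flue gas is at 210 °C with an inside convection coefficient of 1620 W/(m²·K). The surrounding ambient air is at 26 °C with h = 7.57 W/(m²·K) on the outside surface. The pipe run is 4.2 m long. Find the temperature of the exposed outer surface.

T ≈ 46.4 °C

Cylindrical conduction, so R = ln(r₂/r₁)/(2πkL) per layer, in series:
R_inner film = 1/(h_i·2πr₁L) = 1/(1620×2π×0.12×4.2) = 1.949×10^-4 K/W
R_aluminium pipe wall = ln(127.3/120)/(2π×229×4.2) = 9.772×10^-6 K/W
R_cellular glass = ln(167.3/127.3)/(2π×0.0431×4.2) = 0.2402 K/W
R_outer film = 1/(h_o·2πr_oL) = 1/(7.57×2π×0.1673×4.2) = 0.02992 K/W
R_total = 0.2704 K/W
Q = ΔT/R_total = 184/0.2704
Q = 681 W
T_interface = T_inner − Q·ΣR(inner→interface) = 210 − 681×0.2404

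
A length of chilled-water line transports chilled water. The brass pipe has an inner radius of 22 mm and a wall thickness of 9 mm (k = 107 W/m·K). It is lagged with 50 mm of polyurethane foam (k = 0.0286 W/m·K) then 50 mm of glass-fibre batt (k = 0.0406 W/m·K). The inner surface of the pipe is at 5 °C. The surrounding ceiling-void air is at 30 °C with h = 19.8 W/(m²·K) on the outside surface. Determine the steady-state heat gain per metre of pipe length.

q′ ≈ 3.43 W/m

Treating each annulus and film as a series resistance:
R_brass pipe wall = ln(31/22)/(2π×107×1) = 5.101×10^-4 K/W
R_polyurethane foam = ln(81/31)/(2π×0.0286×1) = 5.345 K/W
R_glass-fibre batt = ln(131/81)/(2π×0.0406×1) = 1.885 K/W
R_outer film = 1/(h_o·2πr_oL) = 1/(19.8×2π×0.131×1) = 0.06136 K/W
R_total = 7.291 K/W
Q = ΔT/R_total = 25/7.291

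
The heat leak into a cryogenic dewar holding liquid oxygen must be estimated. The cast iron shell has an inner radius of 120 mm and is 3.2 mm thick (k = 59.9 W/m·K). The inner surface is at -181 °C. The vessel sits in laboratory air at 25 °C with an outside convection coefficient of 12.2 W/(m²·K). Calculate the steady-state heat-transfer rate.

Q ≈ 479 W

For a spherical shell R = (1/r₁ − 1/r₂)/(4πk); film R = 1/(h·4πr²). In series:
R_cast iron shell = (1/0.12 − 1/0.1232)/(4π×59.9) = 2.876×10^-4 K/W
R_outer film = 1/(h·4πr_o²) = 1/(12.2×4π×0.1232²) = 0.4297 K/W
R_total = 0.43 K/W
Q = ΔT/R_total = 206/0.43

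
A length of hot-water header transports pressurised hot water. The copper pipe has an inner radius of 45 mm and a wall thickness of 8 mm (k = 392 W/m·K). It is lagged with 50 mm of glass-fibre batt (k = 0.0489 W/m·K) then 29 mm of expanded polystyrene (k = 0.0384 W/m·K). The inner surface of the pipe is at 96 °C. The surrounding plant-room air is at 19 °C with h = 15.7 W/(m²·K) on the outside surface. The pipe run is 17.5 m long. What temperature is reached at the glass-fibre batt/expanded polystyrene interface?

T ≈ 45 °C

Cylindrical conduction, so R = ln(r₂/r₁)/(2πkL) per layer, in series:
R_copper pipe wall = ln(53/45)/(2π×392×17.5) = 3.796×10^-6 K/W
R_glass-fibre batt = ln(103/53)/(2π×0.0489×17.5) = 0.1236 K/W
R_expanded polystyrene = ln(132/103)/(2π×0.0384×17.5) = 0.05875 K/W
R_outer film = 1/(h_o·2πr_oL) = 1/(15.7×2π×0.132×17.5) = 0.004388 K/W
R_total = 0.1867 K/W
Q = ΔT/R_total = 77/0.1867
Q = 412 W
T_interface = T_inner − Q·ΣR(inner→interface) = 96 − 412×0.1236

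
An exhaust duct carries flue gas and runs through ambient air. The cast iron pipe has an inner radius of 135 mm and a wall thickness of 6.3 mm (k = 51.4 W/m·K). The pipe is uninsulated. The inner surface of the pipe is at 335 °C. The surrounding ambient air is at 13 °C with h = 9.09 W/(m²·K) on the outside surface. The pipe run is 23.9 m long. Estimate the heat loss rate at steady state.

Cylindrical conduction, so R = ln(r₂/r₁)/(2πkL) per layer, in series:
R_cast iron pipe wall = ln(141.3/135)/(2π×51.4×23.9) = 5.909×10^-6 K/W
R_outer film = 1/(h_o·2πr_oL) = 1/(9.09×2π×0.1413×23.9) = 0.005185 K/W
R_total = 0.005191 K/W
Q = ΔT/R_total = 322/0.005191

Q ≈ 62000 W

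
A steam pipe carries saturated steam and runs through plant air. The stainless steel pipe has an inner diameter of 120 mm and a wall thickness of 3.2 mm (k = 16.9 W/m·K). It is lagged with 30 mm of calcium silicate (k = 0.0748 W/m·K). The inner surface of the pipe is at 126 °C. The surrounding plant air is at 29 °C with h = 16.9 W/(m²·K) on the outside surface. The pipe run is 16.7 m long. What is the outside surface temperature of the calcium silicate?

Treating each annulus and film as a series resistance:
R_stainless steel pipe wall = ln(63.2/60)/(2π×16.9×16.7) = 2.93×10^-5 K/W
R_calcium silicate = ln(93.2/63.2)/(2π×0.0748×16.7) = 0.04949 K/W
R_outer film = 1/(h_o·2πr_oL) = 1/(16.9×2π×0.0932×16.7) = 0.006051 K/W
R_total = 0.05557 K/W
Q = ΔT/R_total = 97/0.05557
Q = 1750 W
T_interface = T_inner − Q·ΣR(inner→interface) = 126 − 1750×0.04952

T ≈ 39.6 °C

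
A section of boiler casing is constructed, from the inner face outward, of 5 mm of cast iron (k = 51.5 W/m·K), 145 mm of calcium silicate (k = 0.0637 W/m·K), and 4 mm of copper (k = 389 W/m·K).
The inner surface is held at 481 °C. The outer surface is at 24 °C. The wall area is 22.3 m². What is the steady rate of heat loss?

Q ≈ 4480 W

Series thermal resistances:
R_cast iron = L/(kA) = 0.005/(51.5×22.3) = 4.354×10^-6 K/W
R_calcium silicate = L/(kA) = 0.145/(0.0637×22.3) = 0.1021 K/W
R_copper = L/(kA) = 0.004/(389×22.3) = 4.611×10^-7 K/W
R_total = 0.1021 K/W
Q = ΔT / R_total = 457 / 0.1021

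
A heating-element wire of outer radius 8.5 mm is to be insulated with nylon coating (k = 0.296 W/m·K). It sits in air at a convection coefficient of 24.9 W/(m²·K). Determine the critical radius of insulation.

For a cylinder r_cr = k/h = 0.296/24.9
r_cr = 11.9 mm; since the bare radius (8.5 mm) is below r_cr, adding a thin layer of insulation will *increase* heat loss.

r_cr ≈ 11.9 mm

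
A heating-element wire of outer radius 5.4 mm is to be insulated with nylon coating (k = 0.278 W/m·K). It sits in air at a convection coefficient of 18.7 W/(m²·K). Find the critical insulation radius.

For a cylinder r_cr = k/h = 0.278/18.7
r_cr = 14.9 mm; since the bare radius (5.4 mm) is below r_cr, adding a thin layer of insulation will *increase* heat loss.

r_cr ≈ 14.9 mm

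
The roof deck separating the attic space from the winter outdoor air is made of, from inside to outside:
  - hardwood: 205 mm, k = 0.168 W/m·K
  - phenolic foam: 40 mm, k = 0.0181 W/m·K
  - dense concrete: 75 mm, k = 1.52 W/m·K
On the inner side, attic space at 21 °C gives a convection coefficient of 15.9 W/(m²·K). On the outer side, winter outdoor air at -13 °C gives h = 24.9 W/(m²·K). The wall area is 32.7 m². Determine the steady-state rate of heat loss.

Treating each layer as a thermal resistance in series:
R_inner film = 1/(h_i·A) = 1/(15.9×32.7) = 0.001923 K/W
R_hardwood = L/(kA) = 0.205/(0.168×32.7) = 0.03732 K/W
R_phenolic foam = L/(kA) = 0.04/(0.0181×32.7) = 0.06758 K/W
R_dense concrete = L/(kA) = 0.075/(1.52×32.7) = 0.001509 K/W
R_outer film = 1/(h_o·A) = 1/(24.9×32.7) = 0.001228 K/W
R_total = 0.1096 K/W
Q = ΔT / R_total = 34 / 0.1096

Q ≈ 310 W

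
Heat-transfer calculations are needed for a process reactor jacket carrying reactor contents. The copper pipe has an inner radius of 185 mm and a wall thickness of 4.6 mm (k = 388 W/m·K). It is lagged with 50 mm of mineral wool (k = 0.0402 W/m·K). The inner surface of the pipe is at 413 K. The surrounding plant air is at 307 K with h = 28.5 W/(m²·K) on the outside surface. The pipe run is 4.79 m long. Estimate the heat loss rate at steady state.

Q ≈ 534 W

For a radial system each layer contributes R = ln(r_out/r_in)/(2πkL); films add R = 1/(hA).
R_copper pipe wall = ln(189.6/185)/(2π×388×4.79) = 2.103×10^-6 K/W
R_mineral wool = ln(239.6/189.6)/(2π×0.0402×4.79) = 0.1935 K/W
R_outer film = 1/(h_o·2πr_oL) = 1/(28.5×2π×0.2396×4.79) = 0.004866 K/W
R_total = 0.1983 K/W
Q = ΔT/R_total = 106/0.1983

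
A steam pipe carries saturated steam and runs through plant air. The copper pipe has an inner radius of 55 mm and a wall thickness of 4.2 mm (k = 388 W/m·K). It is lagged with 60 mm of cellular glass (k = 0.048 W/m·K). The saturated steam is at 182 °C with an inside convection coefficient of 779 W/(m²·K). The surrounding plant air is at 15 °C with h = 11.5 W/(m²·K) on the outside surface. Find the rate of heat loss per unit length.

q′ ≈ 68.4 W/m

For a radial system each layer contributes R = ln(r_out/r_in)/(2πkL); films add R = 1/(hA).
R_inner film = 1/(h_i·2πr₁L) = 1/(779×2π×0.055×1) = 0.003715 K/W
R_copper pipe wall = ln(59.2/55)/(2π×388×1) = 3.019×10^-5 K/W
R_cellular glass = ln(119.2/59.2)/(2π×0.048×1) = 2.321 K/W
R_outer film = 1/(h_o·2πr_oL) = 1/(11.5×2π×0.1192×1) = 0.1161 K/W
R_total = 2.44 K/W
Q = ΔT/R_total = 167/2.44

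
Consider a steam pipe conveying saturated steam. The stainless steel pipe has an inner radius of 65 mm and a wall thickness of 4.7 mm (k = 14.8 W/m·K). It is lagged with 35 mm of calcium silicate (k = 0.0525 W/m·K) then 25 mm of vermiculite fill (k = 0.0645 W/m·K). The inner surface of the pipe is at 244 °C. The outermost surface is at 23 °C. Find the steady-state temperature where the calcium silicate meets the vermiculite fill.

T ≈ 89.2 °C

Treating each annulus and film as a series resistance:
R_stainless steel pipe wall = ln(69.7/65)/(2π×14.8×1) = 7.507×10^-4 K/W
R_calcium silicate = ln(104.7/69.7)/(2π×0.0525×1) = 1.234 K/W
R_vermiculite fill = ln(129.7/104.7)/(2π×0.0645×1) = 0.5284 K/W
R_total = 1.763 K/W
Q = ΔT/R_total = 221/1.763
Q = 125 W/m
T_interface = T_inner − Q·ΣR(inner→interface) = 244 − 125×1.234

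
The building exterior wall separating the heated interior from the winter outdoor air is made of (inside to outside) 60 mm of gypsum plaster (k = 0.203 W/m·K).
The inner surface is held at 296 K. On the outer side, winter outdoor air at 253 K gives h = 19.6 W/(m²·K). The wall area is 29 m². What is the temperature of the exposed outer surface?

Model the wall as resistances in series:
R_gypsum plaster = L/(kA) = 0.06/(0.203×29) = 0.01019 K/W
R_outer film = 1/(h_o·A) = 1/(19.6×29) = 0.001759 K/W
R_total = 0.01195 K/W;  Q = ΔT/R_total = 43/0.01195 = 3598 W
T_interface = T_inner − Q·ΣR(inner→interface) = 296 − 3600×0.01019

T ≈ 259 K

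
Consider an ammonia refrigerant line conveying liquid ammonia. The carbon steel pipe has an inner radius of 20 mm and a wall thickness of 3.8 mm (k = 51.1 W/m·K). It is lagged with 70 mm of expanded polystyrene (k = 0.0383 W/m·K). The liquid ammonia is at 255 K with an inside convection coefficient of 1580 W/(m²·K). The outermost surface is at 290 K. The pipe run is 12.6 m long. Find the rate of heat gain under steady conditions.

Per-layer cylindrical resistances, series-summed:
R_inner film = 1/(h_i·2πr₁L) = 1/(1580×2π×0.02×12.6) = 3.997×10^-4 K/W
R_carbon steel pipe wall = ln(23.8/20)/(2π×51.1×12.6) = 4.3×10^-5 K/W
R_expanded polystyrene = ln(93.8/23.8)/(2π×0.0383×12.6) = 0.4523 K/W
R_total = 0.4528 K/W
Q = ΔT/R_total = 35/0.4528

Q ≈ 77.3 W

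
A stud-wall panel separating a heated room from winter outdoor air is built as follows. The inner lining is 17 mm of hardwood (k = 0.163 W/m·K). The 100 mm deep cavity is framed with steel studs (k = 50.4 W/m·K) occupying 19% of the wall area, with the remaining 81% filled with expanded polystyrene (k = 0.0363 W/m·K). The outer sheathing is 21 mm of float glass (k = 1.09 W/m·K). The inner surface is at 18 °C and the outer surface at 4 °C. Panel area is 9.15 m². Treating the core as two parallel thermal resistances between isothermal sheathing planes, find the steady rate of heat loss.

Q ≈ 956 W

Sheathing layers in series; stud and cavity paths in parallel between them.
R_inner = 0.017/(0.163×9.15) = 0.0114 K/W
R_stud  = 0.1/(50.4×0.19×9.15) = 0.001141 K/W
R_cav   = 0.1/(0.0363×0.81×9.15) = 0.3717 K/W
1/R_core = 1/R_stud + 1/R_cav → R_core = 0.001138 K/W
R_outer = 0.021/(1.09×9.15) = 0.002106 K/W
R_total = 0.01464 K/W
Q = ΔT/R_total = 14/0.01464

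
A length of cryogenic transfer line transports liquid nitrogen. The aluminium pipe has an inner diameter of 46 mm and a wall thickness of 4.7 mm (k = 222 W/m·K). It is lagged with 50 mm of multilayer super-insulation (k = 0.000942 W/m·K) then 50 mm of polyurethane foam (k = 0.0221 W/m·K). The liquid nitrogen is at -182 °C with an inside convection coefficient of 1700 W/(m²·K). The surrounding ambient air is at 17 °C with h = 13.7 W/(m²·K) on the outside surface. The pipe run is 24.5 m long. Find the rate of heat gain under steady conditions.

Q ≈ 27.4 W

For a radial system each layer contributes R = ln(r_out/r_in)/(2πkL); films add R = 1/(hA).
R_inner film = 1/(h_i·2πr₁L) = 1/(1700×2π×0.023×24.5) = 1.661×10^-4 K/W
R_aluminium pipe wall = ln(27.7/23)/(2π×222×24.5) = 5.441×10^-6 K/W
R_multilayer super-insulation = ln(77.7/27.7)/(2π×0.000942×24.5) = 7.113 K/W
R_polyurethane foam = ln(127.7/77.7)/(2π×0.0221×24.5) = 0.146 K/W
R_outer film = 1/(h_o·2πr_oL) = 1/(13.7×2π×0.1277×24.5) = 0.003713 K/W
R_total = 7.263 K/W
Q = ΔT/R_total = 199/7.263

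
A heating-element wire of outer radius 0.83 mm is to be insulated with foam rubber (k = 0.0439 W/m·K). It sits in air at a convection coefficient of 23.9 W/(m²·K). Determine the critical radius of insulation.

r_cr ≈ 1.84 mm

For a cylinder r_cr = k/h = 0.0439/23.9
r_cr = 1.84 mm; since the bare radius (0.83 mm) is below r_cr, adding a thin layer of insulation will *increase* heat loss.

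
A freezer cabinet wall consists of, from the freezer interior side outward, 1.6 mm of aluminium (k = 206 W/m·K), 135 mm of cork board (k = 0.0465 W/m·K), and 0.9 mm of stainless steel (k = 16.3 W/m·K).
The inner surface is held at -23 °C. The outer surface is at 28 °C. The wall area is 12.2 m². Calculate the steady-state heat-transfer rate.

Series thermal resistances:
R_aluminium = L/(kA) = 0.0016/(206×12.2) = 6.366×10^-7 K/W
R_cork board = L/(kA) = 0.135/(0.0465×12.2) = 0.238 K/W
R_stainless steel = L/(kA) = 0.0009/(16.3×12.2) = 4.526×10^-6 K/W
R_total = 0.238 K/W
Q = ΔT / R_total = 51 / 0.238

Q ≈ 214 W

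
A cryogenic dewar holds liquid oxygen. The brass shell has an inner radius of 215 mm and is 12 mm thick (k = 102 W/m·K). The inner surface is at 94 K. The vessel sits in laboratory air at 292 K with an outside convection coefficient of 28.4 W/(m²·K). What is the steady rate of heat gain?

Q ≈ 3630 W

For a spherical shell R = (1/r₁ − 1/r₂)/(4πk); film R = 1/(h·4πr²). In series:
R_brass shell = (1/0.215 − 1/0.227)/(4π×102) = 1.918×10^-4 K/W
R_outer film = 1/(h·4πr_o²) = 1/(28.4×4π×0.227²) = 0.05438 K/W
R_total = 0.05457 K/W
Q = ΔT/R_total = 198/0.05457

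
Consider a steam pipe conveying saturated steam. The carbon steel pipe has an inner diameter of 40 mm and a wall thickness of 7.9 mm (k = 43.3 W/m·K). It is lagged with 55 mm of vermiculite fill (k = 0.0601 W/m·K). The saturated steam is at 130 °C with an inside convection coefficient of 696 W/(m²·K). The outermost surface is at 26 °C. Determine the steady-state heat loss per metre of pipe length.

Per-layer cylindrical resistances, series-summed:
R_inner film = 1/(h_i·2πr₁L) = 1/(696×2π×0.02×1) = 0.01143 K/W
R_carbon steel pipe wall = ln(27.9/20)/(2π×43.3×1) = 0.001224 K/W
R_vermiculite fill = ln(82.9/27.9)/(2π×0.0601×1) = 2.884 K/W
R_total = 2.897 K/W
Q = ΔT/R_total = 104/2.897

q′ ≈ 35.9 W/m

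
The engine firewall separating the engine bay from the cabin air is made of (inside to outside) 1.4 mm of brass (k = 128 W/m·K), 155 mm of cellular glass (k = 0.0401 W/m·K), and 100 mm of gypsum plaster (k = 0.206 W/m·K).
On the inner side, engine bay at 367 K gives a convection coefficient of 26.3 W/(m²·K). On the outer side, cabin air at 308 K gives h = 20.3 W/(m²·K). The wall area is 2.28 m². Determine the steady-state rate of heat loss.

Using the resistance-network approach (series):
R_inner film = 1/(h_i·A) = 1/(26.3×2.28) = 0.01668 K/W
R_brass = L/(kA) = 0.0014/(128×2.28) = 4.797×10^-6 K/W
R_cellular glass = L/(kA) = 0.155/(0.0401×2.28) = 1.695 K/W
R_gypsum plaster = L/(kA) = 0.1/(0.206×2.28) = 0.2129 K/W
R_outer film = 1/(h_o·A) = 1/(20.3×2.28) = 0.02161 K/W
R_total = 1.947 K/W
Q = ΔT / R_total = 59 / 1.947

Q ≈ 30.3 W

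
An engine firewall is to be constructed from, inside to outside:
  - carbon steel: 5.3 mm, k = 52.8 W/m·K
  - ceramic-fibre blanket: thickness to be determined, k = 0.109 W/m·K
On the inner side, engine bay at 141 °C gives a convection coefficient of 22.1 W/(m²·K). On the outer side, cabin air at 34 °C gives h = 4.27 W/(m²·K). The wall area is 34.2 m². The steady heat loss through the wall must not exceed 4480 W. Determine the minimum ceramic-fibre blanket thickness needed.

L ≈ 58.6 mm

Series thermal resistances:
R_inner film = 1/(h_i·A) = 1/(22.1×34.2) = 0.001323 K/W
R_carbon steel = L/(kA) = 0.0053/(52.8×34.2) = 2.935×10^-6 K/W
R_outer film = 1/(h_o·A) = 1/(4.27×34.2) = 0.006848 K/W
Sum of the known resistances R_other = 0.008174 K/W
Required total resistance R_tot = ΔT/Q_allow = 107/4480 = 0.02388 K/W
R_ceramic-fibre blanket = R_tot − R_other = 0.01571 K/W
L = R·k·A = 0.01571×0.109×34.2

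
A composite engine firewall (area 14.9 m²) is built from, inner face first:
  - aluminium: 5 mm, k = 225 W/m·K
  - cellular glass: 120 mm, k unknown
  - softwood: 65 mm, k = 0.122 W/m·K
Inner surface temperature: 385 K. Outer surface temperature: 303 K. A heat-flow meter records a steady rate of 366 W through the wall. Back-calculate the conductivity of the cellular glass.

Model the wall as resistances in series:
R_aluminium = L/(kA) = 0.005/(225×14.9) = 1.491×10^-6 K/W
R_softwood = L/(kA) = 0.065/(0.122×14.9) = 0.03576 K/W
Sum of known resistances R_other = 0.03576 K/W
Total R = ΔT/Q = 82/366 = 0.224 K/W
R_cellular glass = R_total − R_other = 0.1883 K/W
k = L/(R·A) = 0.12/(0.1883×14.9)

k ≈ 0.0428 W/(m·K)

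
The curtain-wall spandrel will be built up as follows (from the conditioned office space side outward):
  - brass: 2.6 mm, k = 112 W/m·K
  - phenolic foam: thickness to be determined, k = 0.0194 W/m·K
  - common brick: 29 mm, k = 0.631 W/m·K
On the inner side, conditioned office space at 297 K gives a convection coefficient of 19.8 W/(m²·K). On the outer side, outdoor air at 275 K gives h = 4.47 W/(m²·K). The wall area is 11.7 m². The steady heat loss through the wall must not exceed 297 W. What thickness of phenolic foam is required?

Series thermal resistances:
R_inner film = 1/(h_i·A) = 1/(19.8×11.7) = 0.004317 K/W
R_brass = L/(kA) = 0.0026/(112×11.7) = 1.984×10^-6 K/W
R_common brick = L/(kA) = 0.029/(0.631×11.7) = 0.003928 K/W
R_outer film = 1/(h_o·A) = 1/(4.47×11.7) = 0.01912 K/W
Sum of the known resistances R_other = 0.02737 K/W
Required total resistance R_tot = ΔT/Q_allow = 22/297 = 0.07407 K/W
R_phenolic foam = R_tot − R_other = 0.04671 K/W
L = R·k·A = 0.04671×0.0194×11.7

L ≈ 10.6 mm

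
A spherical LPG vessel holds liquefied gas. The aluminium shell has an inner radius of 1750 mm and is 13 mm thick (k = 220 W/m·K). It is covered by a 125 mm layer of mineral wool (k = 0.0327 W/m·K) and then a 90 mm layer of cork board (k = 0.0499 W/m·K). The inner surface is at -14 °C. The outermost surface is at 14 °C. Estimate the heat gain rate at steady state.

Radial (spherical) resistances in series:
R_aluminium shell = (1/1.75 − 1/1.763)/(4π×220) = 1.524×10^-6 K/W
R_mineral wool = (1/1.763 − 1/1.888)/(4π×0.0327) = 0.09139 K/W
R_cork board = (1/1.888 − 1/1.978)/(4π×0.0499) = 0.03843 K/W
R_total = 0.1298 K/W
Q = ΔT/R_total = 28/0.1298

Q ≈ 216 W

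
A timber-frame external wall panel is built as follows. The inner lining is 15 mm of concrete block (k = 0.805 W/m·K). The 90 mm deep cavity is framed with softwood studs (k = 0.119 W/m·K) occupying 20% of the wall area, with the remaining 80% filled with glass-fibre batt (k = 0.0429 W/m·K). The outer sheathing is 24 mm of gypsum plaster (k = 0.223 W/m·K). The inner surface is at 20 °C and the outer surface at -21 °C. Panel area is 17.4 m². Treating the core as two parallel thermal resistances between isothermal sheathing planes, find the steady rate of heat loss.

Q ≈ 426 W

Sheathing layers in series; stud and cavity paths in parallel between them.
R_inner = 0.015/(0.805×17.4) = 0.001071 K/W
R_stud  = 0.09/(0.119×0.2×17.4) = 0.2173 K/W
R_cav   = 0.09/(0.0429×0.8×17.4) = 0.1507 K/W
1/R_core = 1/R_stud + 1/R_cav → R_core = 0.089 K/W
R_outer = 0.024/(0.223×17.4) = 0.006185 K/W
R_total = 0.09625 K/W
Q = ΔT/R_total = 41/0.09625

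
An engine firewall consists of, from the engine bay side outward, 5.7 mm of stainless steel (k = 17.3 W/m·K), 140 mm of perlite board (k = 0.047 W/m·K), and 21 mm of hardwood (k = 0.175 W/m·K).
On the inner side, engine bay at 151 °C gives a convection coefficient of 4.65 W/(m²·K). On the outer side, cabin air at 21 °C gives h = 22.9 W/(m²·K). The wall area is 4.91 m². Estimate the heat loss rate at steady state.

Series thermal resistances:
R_inner film = 1/(h_i·A) = 1/(4.65×4.91) = 0.0438 K/W
R_stainless steel = L/(kA) = 0.0057/(17.3×4.91) = 6.71×10^-5 K/W
R_perlite board = L/(kA) = 0.14/(0.047×4.91) = 0.6067 K/W
R_hardwood = L/(kA) = 0.021/(0.175×4.91) = 0.02444 K/W
R_outer film = 1/(h_o·A) = 1/(22.9×4.91) = 0.008894 K/W
R_total = 0.6839 K/W
Q = ΔT / R_total = 130 / 0.6839

Q ≈ 190 W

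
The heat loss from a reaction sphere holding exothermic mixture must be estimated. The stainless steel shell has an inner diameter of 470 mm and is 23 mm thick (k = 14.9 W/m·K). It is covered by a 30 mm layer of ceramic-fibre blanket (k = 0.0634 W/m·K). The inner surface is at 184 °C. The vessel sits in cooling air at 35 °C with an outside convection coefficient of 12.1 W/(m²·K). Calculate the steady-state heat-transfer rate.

Q ≈ 253 W

Each spherical layer contributes R = (1/r_i − 1/r_o)/(4πk):
R_stainless steel shell = (1/0.235 − 1/0.258)/(4π×14.9) = 0.002026 K/W
R_ceramic-fibre blanket = (1/0.258 − 1/0.288)/(4π×0.0634) = 0.5068 K/W
R_outer film = 1/(h·4πr_o²) = 1/(12.1×4π×0.288²) = 0.07929 K/W
R_total = 0.5881 K/W
Q = ΔT/R_total = 149/0.5881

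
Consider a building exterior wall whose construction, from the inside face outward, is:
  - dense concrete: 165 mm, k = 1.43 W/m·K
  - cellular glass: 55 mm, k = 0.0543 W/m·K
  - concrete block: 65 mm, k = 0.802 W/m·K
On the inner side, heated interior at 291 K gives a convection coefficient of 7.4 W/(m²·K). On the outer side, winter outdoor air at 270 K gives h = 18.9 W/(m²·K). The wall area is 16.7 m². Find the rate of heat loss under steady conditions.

Thermal resistances in series:
R_inner film = 1/(h_i·A) = 1/(7.4×16.7) = 0.008092 K/W
R_dense concrete = L/(kA) = 0.165/(1.43×16.7) = 0.006909 K/W
R_cellular glass = L/(kA) = 0.055/(0.0543×16.7) = 0.06065 K/W
R_concrete block = L/(kA) = 0.065/(0.802×16.7) = 0.004853 K/W
R_outer film = 1/(h_o·A) = 1/(18.9×16.7) = 0.003168 K/W
R_total = 0.08367 K/W
Q = ΔT / R_total = 21 / 0.08367

Q ≈ 251 W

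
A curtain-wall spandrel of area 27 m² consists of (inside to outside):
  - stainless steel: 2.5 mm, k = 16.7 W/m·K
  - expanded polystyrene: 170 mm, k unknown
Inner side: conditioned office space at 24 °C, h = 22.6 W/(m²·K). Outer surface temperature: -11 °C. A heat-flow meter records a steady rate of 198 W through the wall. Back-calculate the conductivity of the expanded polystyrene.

k ≈ 0.036 W/(m·K)

Using the resistance-network approach (series):
R_inner film = 1/(h_i·A) = 1/(22.6×27) = 0.001639 K/W
R_stainless steel = L/(kA) = 0.0025/(16.7×27) = 5.544×10^-6 K/W
Sum of known resistances R_other = 0.001644 K/W
Total R = ΔT/Q = 35/198 = 0.1768 K/W
R_expanded polystyrene = R_total − R_other = 0.1751 K/W
k = L/(R·A) = 0.17/(0.1751×27)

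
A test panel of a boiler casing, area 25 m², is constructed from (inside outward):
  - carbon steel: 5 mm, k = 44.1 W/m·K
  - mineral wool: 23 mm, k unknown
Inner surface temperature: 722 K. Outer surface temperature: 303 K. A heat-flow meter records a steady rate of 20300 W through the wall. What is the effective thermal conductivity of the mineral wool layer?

k ≈ 0.0446 W/(m·K)

Model the wall as resistances in series:
R_carbon steel = L/(kA) = 0.005/(44.1×25) = 4.535×10^-6 K/W
Sum of known resistances R_other = 4.535×10^-6 K/W
Total R = ΔT/Q = 419/20300 = 0.02064 K/W
R_mineral wool = R_total − R_other = 0.02064 K/W
k = L/(R·A) = 0.023/(0.02064×25)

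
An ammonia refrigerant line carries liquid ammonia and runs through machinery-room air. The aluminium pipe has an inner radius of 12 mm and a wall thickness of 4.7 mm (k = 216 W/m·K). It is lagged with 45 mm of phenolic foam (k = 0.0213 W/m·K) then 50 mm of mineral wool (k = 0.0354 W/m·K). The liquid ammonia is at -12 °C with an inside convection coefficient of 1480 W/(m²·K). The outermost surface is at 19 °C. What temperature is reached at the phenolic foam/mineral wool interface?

Treating each annulus and film as a series resistance:
R_inner film = 1/(h_i·2πr₁L) = 1/(1480×2π×0.012×1) = 0.008961 K/W
R_aluminium pipe wall = ln(16.7/12)/(2π×216×1) = 2.435×10^-4 K/W
R_phenolic foam = ln(61.7/16.7)/(2π×0.0213×1) = 9.765 K/W
R_mineral wool = ln(111.7/61.7)/(2π×0.0354×1) = 2.668 K/W
R_total = 12.44 K/W
Q = ΔT/R_total = 31/12.44
Q = 2.49 W/m
T_interface = T_inner + Q·ΣR(inner→interface) = -12 + 2.49×9.774

T ≈ 12.4 °C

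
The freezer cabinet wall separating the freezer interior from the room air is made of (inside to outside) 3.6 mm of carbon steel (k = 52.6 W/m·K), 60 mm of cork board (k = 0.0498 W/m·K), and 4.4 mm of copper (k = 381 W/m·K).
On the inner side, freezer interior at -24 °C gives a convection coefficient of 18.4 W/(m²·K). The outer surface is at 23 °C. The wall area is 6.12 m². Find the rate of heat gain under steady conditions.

Q ≈ 228 W

Thermal resistances in series:
R_inner film = 1/(h_i·A) = 1/(18.4×6.12) = 0.00888 K/W
R_carbon steel = L/(kA) = 0.0036/(52.6×6.12) = 1.118×10^-5 K/W
R_cork board = L/(kA) = 0.06/(0.0498×6.12) = 0.1969 K/W
R_copper = L/(kA) = 0.0044/(381×6.12) = 1.887×10^-6 K/W
R_total = 0.2058 K/W
Q = ΔT / R_total = 47 / 0.2058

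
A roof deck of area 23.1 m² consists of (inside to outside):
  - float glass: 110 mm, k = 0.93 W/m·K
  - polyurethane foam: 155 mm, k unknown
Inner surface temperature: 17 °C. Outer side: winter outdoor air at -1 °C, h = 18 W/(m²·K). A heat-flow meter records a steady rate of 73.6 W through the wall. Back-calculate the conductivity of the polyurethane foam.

k ≈ 0.0283 W/(m·K)

Thermal resistances in series:
R_float glass = L/(kA) = 0.11/(0.93×23.1) = 0.00512 K/W
R_outer film = 1/(h_o·A) = 1/(18×23.1) = 0.002405 K/W
Sum of known resistances R_other = 0.007525 K/W
Total R = ΔT/Q = 18/73.6 = 0.2446 K/W
R_polyurethane foam = R_total − R_other = 0.237 K/W
k = L/(R·A) = 0.155/(0.237×23.1)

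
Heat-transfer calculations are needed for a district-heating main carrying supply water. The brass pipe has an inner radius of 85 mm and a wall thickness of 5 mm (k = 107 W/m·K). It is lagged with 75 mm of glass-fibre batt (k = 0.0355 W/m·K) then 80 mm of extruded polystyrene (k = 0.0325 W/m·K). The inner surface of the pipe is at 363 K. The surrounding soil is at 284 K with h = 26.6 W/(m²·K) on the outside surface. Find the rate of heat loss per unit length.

q′ ≈ 16.9 W/m

Per-layer cylindrical resistances, series-summed:
R_brass pipe wall = ln(90/85)/(2π×107×1) = 8.502×10^-5 K/W
R_glass-fibre batt = ln(165/90)/(2π×0.0355×1) = 2.717 K/W
R_extruded polystyrene = ln(245/165)/(2π×0.0325×1) = 1.936 K/W
R_outer film = 1/(h_o·2πr_oL) = 1/(26.6×2π×0.245×1) = 0.02442 K/W
R_total = 4.678 K/W
Q = ΔT/R_total = 79/4.678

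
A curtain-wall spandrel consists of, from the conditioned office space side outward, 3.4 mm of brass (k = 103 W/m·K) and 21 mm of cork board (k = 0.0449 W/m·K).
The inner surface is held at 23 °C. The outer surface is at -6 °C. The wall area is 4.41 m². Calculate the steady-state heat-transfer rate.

Using the resistance-network approach (series):
R_brass = L/(kA) = 0.0034/(103×4.41) = 7.485×10^-6 K/W
R_cork board = L/(kA) = 0.021/(0.0449×4.41) = 0.1061 K/W
R_total = 0.1061 K/W
Q = ΔT / R_total = 29 / 0.1061

Q ≈ 273 W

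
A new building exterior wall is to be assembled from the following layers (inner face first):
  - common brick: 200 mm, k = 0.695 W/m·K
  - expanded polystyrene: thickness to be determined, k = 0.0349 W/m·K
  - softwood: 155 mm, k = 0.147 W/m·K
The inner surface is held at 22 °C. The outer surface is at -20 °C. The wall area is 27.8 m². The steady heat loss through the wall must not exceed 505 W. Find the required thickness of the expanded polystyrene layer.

L ≈ 33.8 mm

Using the resistance-network approach (series):
R_common brick = L/(kA) = 0.2/(0.695×27.8) = 0.01035 K/W
R_softwood = L/(kA) = 0.155/(0.147×27.8) = 0.03793 K/W
Sum of the known resistances R_other = 0.04828 K/W
Required total resistance R_tot = ΔT/Q_allow = 42/505 = 0.08317 K/W
R_expanded polystyrene = R_tot − R_other = 0.03489 K/W
L = R·k·A = 0.03489×0.0349×27.8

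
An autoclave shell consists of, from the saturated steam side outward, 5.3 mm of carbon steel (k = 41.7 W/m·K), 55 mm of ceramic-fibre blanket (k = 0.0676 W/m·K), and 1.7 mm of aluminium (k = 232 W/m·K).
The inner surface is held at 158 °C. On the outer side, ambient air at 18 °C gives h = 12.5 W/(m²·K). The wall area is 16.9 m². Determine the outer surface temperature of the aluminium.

Series thermal resistances:
R_carbon steel = L/(kA) = 0.0053/(41.7×16.9) = 7.521×10^-6 K/W
R_ceramic-fibre blanket = L/(kA) = 0.055/(0.0676×16.9) = 0.04814 K/W
R_aluminium = L/(kA) = 0.0017/(232×16.9) = 4.336×10^-7 K/W
R_outer film = 1/(h_o·A) = 1/(12.5×16.9) = 0.004734 K/W
R_total = 0.05288 K/W;  Q = ΔT/R_total = 140/0.05288 = 2647 W
T_interface = T_inner − Q·ΣR(inner→interface) = 158 − 2650×0.04815

T ≈ 30.5 °C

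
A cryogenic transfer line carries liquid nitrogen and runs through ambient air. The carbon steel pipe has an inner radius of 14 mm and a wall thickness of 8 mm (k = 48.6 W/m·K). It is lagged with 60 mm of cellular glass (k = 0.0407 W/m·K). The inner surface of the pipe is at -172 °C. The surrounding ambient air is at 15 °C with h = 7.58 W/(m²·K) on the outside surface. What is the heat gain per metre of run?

q′ ≈ 34.6 W/m

Radial resistances (cylindrical: R_cond = ln(r_o/r_i)/(2πkL), R_conv = 1/(h·2πrL)):
R_carbon steel pipe wall = ln(22/14)/(2π×48.6×1) = 0.00148 K/W
R_cellular glass = ln(82/22)/(2π×0.0407×1) = 5.145 K/W
R_outer film = 1/(h_o·2πr_oL) = 1/(7.58×2π×0.082×1) = 0.2561 K/W
R_total = 5.402 K/W
Q = ΔT/R_total = 187/5.402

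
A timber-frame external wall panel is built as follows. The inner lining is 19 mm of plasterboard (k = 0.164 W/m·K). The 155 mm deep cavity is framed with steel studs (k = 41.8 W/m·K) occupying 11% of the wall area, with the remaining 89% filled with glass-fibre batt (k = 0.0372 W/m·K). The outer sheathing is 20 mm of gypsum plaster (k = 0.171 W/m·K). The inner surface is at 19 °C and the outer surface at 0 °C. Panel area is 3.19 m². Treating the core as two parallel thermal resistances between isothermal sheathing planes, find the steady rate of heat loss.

Sheathing layers in series; stud and cavity paths in parallel between them.
R_inner = 0.019/(0.164×3.19) = 0.03632 K/W
R_stud  = 0.155/(41.8×0.11×3.19) = 0.01057 K/W
R_cav   = 0.155/(0.0372×0.89×3.19) = 1.468 K/W
1/R_core = 1/R_stud + 1/R_cav → R_core = 0.01049 K/W
R_outer = 0.02/(0.171×3.19) = 0.03666 K/W
R_total = 0.08347 K/W
Q = ΔT/R_total = 19/0.08347

Q ≈ 228 W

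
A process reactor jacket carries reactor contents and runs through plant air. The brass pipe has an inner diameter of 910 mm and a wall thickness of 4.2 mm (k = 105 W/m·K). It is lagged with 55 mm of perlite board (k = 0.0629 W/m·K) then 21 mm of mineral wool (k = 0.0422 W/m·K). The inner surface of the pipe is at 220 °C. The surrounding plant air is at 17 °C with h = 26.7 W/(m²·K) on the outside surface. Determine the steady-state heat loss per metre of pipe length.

Radial resistances (cylindrical: R_cond = ln(r_o/r_i)/(2πkL), R_conv = 1/(h·2πrL)):
R_brass pipe wall = ln(459.2/455)/(2π×105×1) = 1.393×10^-5 K/W
R_perlite board = ln(514.2/459.2)/(2π×0.0629×1) = 0.2862 K/W
R_mineral wool = ln(535.2/514.2)/(2π×0.0422×1) = 0.151 K/W
R_outer film = 1/(h_o·2πr_oL) = 1/(26.7×2π×0.5352×1) = 0.01114 K/W
R_total = 0.4484 K/W
Q = ΔT/R_total = 203/0.4484

q′ ≈ 453 W/m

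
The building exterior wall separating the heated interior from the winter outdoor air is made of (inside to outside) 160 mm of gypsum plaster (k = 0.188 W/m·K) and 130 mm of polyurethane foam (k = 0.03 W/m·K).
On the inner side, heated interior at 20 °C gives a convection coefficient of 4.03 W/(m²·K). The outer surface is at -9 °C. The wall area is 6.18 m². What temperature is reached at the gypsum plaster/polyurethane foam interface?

Series thermal resistances:
R_inner film = 1/(h_i·A) = 1/(4.03×6.18) = 0.04015 K/W
R_gypsum plaster = L/(kA) = 0.16/(0.188×6.18) = 0.1377 K/W
R_polyurethane foam = L/(kA) = 0.13/(0.03×6.18) = 0.7012 K/W
R_total = 0.8791 K/W;  Q = ΔT/R_total = 29/0.8791 = 32.99 W
T_interface = T_inner − Q·ΣR(inner→interface) = 20 − 33×0.1779

T ≈ 14.1 °C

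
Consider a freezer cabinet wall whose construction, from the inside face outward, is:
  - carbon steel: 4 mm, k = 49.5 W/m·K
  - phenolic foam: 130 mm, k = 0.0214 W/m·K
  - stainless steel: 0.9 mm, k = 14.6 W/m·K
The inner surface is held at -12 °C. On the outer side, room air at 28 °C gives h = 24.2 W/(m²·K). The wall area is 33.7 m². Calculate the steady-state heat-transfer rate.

Thermal resistances in series:
R_carbon steel = L/(kA) = 0.004/(49.5×33.7) = 2.398×10^-6 K/W
R_phenolic foam = L/(kA) = 0.13/(0.0214×33.7) = 0.1803 K/W
R_stainless steel = L/(kA) = 0.0009/(14.6×33.7) = 1.829×10^-6 K/W
R_outer film = 1/(h_o·A) = 1/(24.2×33.7) = 0.001226 K/W
R_total = 0.1815 K/W
Q = ΔT / R_total = 40 / 0.1815

Q ≈ 220 W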